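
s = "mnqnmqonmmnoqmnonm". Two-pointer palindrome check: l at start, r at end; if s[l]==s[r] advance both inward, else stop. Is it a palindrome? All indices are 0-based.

[0,17] 'm'=='m' → l++,r--
[1,16] 'n'=='n' → l++,r--
[2,15] 'q'!='o' → stop

not a palindrome (mismatch at 2,15)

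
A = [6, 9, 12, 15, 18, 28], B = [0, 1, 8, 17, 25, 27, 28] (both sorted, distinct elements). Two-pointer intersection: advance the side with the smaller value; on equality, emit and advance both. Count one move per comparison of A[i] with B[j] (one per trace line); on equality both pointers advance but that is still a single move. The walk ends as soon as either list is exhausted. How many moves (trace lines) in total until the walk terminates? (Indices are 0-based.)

12 moves

[i=0,j=0] 6>0 → j++
[i=0,j=1] 6>1 → j++
[i=0,j=2] 6<8 → i++
[i=1,j=2] 9>8 → j++
[i=1,j=3] 9<17 → i++
[i=2,j=3] 12<17 → i++
[i=3,j=3] 15<17 → i++
[i=4,j=3] 18>17 → j++
[i=4,j=4] 18<25 → i++
[i=5,j=4] 28>25 → j++
[i=5,j=5] 28>27 → j++
[i=5,j=6] 28==28 emit → i++,j++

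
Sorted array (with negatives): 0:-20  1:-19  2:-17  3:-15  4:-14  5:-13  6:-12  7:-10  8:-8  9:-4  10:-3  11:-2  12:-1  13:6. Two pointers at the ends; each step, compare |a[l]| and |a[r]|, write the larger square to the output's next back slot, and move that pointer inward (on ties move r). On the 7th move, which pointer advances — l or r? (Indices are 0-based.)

l=0 r=13: |-20|>|6| out[13]=400, l++
l=1 r=13: |-19|>|6| out[12]=361, l++
l=2 r=13: |-17|>|6| out[11]=289, l++
l=3 r=13: |-15|>|6| out[10]=225, l++
l=4 r=13: |-14|>|6| out[9]=196, l++
l=5 r=13: |-13|>|6| out[8]=169, l++
l=6 r=13: |-12|>|6| out[7]=144, l++

l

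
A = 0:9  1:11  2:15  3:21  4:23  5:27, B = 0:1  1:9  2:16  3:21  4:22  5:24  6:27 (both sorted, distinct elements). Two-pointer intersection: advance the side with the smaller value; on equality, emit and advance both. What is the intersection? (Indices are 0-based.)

intersection = [9, 21, 27]

i=0 j=0: 9>1, j++
i=0 j=1: 9==9 emit, i++,j++
i=1 j=2: 11<16, i++
i=2 j=2: 15<16, i++
i=3 j=2: 21>16, j++
i=3 j=3: 21==21 emit, i++,j++
i=4 j=4: 23>22, j++
i=4 j=5: 23<24, i++
i=5 j=5: 27>24, j++
i=5 j=6: 27==27 emit, i++,j++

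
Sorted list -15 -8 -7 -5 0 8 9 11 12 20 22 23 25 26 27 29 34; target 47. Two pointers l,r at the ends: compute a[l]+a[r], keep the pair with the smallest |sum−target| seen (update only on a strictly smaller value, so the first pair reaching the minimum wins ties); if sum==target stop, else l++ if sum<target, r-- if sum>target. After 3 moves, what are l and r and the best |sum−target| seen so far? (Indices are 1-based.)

l=4, r=17, best |Δ|=20

[1,17] -15+34=19 d=28 * → l++
[2,17] -8+34=26 d=21 * → l++
[3,17] -7+34=27 d=20 * → l++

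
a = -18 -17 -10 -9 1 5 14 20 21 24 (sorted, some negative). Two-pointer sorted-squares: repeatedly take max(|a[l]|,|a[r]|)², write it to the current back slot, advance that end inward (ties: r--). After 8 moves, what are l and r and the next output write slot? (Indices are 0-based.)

[0,9] |-18|<=|24| out[9]=576 → r--
[0,8] |-18|<=|21| out[8]=441 → r--
[0,7] |-18|<=|20| out[7]=400 → r--
[0,6] |-18|>|14| out[6]=324 → l++
[1,6] |-17|>|14| out[5]=289 → l++
[2,6] |-10|<=|14| out[4]=196 → r--
[2,5] |-10|>|5| out[3]=100 → l++
[3,5] |-9|>|5| out[2]=81 → l++

l=4, r=5, next write slot=1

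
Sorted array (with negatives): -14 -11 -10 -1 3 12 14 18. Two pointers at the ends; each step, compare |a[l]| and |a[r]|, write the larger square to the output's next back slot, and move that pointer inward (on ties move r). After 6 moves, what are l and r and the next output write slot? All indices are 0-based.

[0,7] |-14|<=|18| out[7]=324 → r--
[0,6] |-14|<=|14| out[6]=196 → r--
[0,5] |-14|>|12| out[5]=196 → l++
[1,5] |-11|<=|12| out[4]=144 → r--
[1,4] |-11|>|3| out[3]=121 → l++
[2,4] |-10|>|3| out[2]=100 → l++

l=3, r=4, next write slot=1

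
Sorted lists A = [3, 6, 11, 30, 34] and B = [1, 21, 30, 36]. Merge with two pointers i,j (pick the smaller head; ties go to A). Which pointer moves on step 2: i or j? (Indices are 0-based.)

i=0 j=0: A[i]=3>B[j]=1 take 1, j++
i=0 j=1: A[i]=3<=B[j]=21 take 3, i++

i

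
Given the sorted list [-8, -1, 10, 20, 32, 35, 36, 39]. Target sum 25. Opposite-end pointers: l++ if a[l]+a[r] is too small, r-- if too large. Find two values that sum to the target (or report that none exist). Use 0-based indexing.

l=0 r=7: -8+39=31 >25, r--
l=0 r=6: -8+36=28 >25, r--
l=0 r=5: -8+35=27 >25, r--
l=0 r=4: -8+32=24 <25, l++
l=1 r=4: -1+32=31 >25, r--
l=1 r=3: -1+20=19 <25, l++
l=2 r=3: 10+20=30 >25, r--

no pair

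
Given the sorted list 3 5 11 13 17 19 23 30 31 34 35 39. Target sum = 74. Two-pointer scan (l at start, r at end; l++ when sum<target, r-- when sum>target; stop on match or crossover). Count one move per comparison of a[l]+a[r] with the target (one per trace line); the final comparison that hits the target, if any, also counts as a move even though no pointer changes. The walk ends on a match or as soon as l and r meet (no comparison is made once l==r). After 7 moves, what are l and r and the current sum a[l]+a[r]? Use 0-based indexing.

l=0 r=11: 3+39=42 <74, l++
l=1 r=11: 5+39=44 <74, l++
l=2 r=11: 11+39=50 <74, l++
l=3 r=11: 13+39=52 <74, l++
l=4 r=11: 17+39=56 <74, l++
l=5 r=11: 19+39=58 <74, l++
l=6 r=11: 23+39=62 <74, l++

l=7, r=11, sum=69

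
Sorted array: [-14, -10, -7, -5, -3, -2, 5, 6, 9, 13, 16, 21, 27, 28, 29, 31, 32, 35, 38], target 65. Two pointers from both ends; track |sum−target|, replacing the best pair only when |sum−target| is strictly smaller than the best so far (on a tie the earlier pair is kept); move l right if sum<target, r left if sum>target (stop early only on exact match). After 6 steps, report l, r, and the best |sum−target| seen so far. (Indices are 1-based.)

l=1 r=19: -14+38=24 d=41 *, l++
l=2 r=19: -10+38=28 d=37 *, l++
l=3 r=19: -7+38=31 d=34 *, l++
l=4 r=19: -5+38=33 d=32 *, l++
l=5 r=19: -3+38=35 d=30 *, l++
l=6 r=19: -2+38=36 d=29 *, l++

l=7, r=19, best |Δ|=29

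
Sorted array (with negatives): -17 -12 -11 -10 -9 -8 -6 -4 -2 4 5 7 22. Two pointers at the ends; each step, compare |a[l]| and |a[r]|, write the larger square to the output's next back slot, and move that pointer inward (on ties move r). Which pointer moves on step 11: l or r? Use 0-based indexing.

l=0 r=12: |-17|<=|22| out[12]=484, r--
l=0 r=11: |-17|>|7| out[11]=289, l++
l=1 r=11: |-12|>|7| out[10]=144, l++
l=2 r=11: |-11|>|7| out[9]=121, l++
l=3 r=11: |-10|>|7| out[8]=100, l++
l=4 r=11: |-9|>|7| out[7]=81, l++
l=5 r=11: |-8|>|7| out[6]=64, l++
l=6 r=11: |-6|<=|7| out[5]=49, r--
l=6 r=10: |-6|>|5| out[4]=36, l++
l=7 r=10: |-4|<=|5| out[3]=25, r--
l=7 r=9: |-4|<=|4| out[2]=16, r--

r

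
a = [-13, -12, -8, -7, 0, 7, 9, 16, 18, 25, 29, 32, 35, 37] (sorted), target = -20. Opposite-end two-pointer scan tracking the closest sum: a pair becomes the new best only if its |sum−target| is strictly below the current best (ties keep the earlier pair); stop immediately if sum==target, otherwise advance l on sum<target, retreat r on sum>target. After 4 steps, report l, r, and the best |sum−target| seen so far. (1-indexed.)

l=1, r=10, best |Δ|=36

[1,14] -13+37=24 d=44 * → r--
[1,13] -13+35=22 d=42 * → r--
[1,12] -13+32=19 d=39 * → r--
[1,11] -13+29=16 d=36 * → r--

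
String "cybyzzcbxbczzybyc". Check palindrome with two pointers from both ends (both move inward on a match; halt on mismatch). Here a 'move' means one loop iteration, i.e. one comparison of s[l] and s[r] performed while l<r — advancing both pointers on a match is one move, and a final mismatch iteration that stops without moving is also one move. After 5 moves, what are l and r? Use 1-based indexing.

l=6, r=12

[1,17] 'c'=='c' → l++,r--
[2,16] 'y'=='y' → l++,r--
[3,15] 'b'=='b' → l++,r--
[4,14] 'y'=='y' → l++,r--
[5,13] 'z'=='z' → l++,r--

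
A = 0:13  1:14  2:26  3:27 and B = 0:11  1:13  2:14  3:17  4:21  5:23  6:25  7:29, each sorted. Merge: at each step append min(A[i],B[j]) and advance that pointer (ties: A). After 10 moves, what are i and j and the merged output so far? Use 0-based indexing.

[i=0,j=0] A[i]=13>B[j]=11 take 11 → j++
[i=0,j=1] A[i]=13<=B[j]=13 take 13 → i++
[i=1,j=1] A[i]=14>B[j]=13 take 13 → j++
[i=1,j=2] A[i]=14<=B[j]=14 take 14 → i++
[i=2,j=2] A[i]=26>B[j]=14 take 14 → j++
[i=2,j=3] A[i]=26>B[j]=17 take 17 → j++
[i=2,j=4] A[i]=26>B[j]=21 take 21 → j++
[i=2,j=5] A[i]=26>B[j]=23 take 23 → j++
[i=2,j=6] A[i]=26>B[j]=25 take 25 → j++
[i=2,j=7] A[i]=26<=B[j]=29 take 26 → i++

i=3, j=7, merged so far=[11, 13, 13, 14, 14, 17, 21, 23, 25, 26]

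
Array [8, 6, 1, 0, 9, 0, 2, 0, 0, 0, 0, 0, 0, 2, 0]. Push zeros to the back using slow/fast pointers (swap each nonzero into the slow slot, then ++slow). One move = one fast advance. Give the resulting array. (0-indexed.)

slow=0 fast=0: a[fast]=8≠0 swap→a[0]=8, slow++,fast++
slow=1 fast=1: a[fast]=6≠0 swap→a[1]=6, slow++,fast++
slow=2 fast=2: a[fast]=1≠0 swap→a[2]=1, slow++,fast++
slow=3 fast=3: a[fast]=0, fast++
slow=3 fast=4: a[fast]=9≠0 swap→a[3]=9, slow++,fast++
slow=4 fast=5: a[fast]=0, fast++
slow=4 fast=6: a[fast]=2≠0 swap→a[4]=2, slow++,fast++
slow=5 fast=7: a[fast]=0, fast++
slow=5 fast=8: a[fast]=0, fast++
slow=5 fast=9: a[fast]=0, fast++
slow=5 fast=10: a[fast]=0, fast++
slow=5 fast=11: a[fast]=0, fast++
slow=5 fast=12: a[fast]=0, fast++
slow=5 fast=13: a[fast]=2≠0 swap→a[5]=2, slow++,fast++
slow=6 fast=14: a[fast]=0, fast++

[8, 6, 1, 9, 2, 2, 0, 0, 0, 0, 0, 0, 0, 0, 0]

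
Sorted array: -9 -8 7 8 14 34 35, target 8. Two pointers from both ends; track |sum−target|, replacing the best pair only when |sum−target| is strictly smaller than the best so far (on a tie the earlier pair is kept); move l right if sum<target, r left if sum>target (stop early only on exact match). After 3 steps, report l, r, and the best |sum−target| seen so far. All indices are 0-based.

[0,6] -9+35=26 d=18 * → r--
[0,5] -9+34=25 d=17 * → r--
[0,4] -9+14=5 d=3 * → l++

l=1, r=4, best |Δ|=3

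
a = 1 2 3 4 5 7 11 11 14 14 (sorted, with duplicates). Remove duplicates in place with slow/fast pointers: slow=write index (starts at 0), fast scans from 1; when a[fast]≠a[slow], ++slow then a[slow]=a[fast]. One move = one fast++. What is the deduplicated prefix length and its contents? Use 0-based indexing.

length 8; prefix = [1, 2, 3, 4, 5, 7, 11, 14]

slow=0 fast=1: a[fast]=2≠a[slow]=1 write a[1]=2, slow++,fast++
slow=1 fast=2: a[fast]=3≠a[slow]=2 write a[2]=3, slow++,fast++
slow=2 fast=3: a[fast]=4≠a[slow]=3 write a[3]=4, slow++,fast++
slow=3 fast=4: a[fast]=5≠a[slow]=4 write a[4]=5, slow++,fast++
slow=4 fast=5: a[fast]=7≠a[slow]=5 write a[5]=7, slow++,fast++
slow=5 fast=6: a[fast]=11≠a[slow]=7 write a[6]=11, slow++,fast++
slow=6 fast=7: a[fast]=11=a[slow] dup, fast++
slow=6 fast=8: a[fast]=14≠a[slow]=11 write a[7]=14, slow++,fast++
slow=7 fast=9: a[fast]=14=a[slow] dup, fast++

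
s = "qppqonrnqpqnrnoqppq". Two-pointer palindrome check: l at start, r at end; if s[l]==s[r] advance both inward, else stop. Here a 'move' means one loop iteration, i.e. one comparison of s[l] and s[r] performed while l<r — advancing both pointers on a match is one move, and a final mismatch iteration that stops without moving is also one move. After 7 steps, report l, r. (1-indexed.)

l=8, r=12

l=1 r=19: 'q'=='q', l++,r--
l=2 r=18: 'p'=='p', l++,r--
l=3 r=17: 'p'=='p', l++,r--
l=4 r=16: 'q'=='q', l++,r--
l=5 r=15: 'o'=='o', l++,r--
l=6 r=14: 'n'=='n', l++,r--
l=7 r=13: 'r'=='r', l++,r--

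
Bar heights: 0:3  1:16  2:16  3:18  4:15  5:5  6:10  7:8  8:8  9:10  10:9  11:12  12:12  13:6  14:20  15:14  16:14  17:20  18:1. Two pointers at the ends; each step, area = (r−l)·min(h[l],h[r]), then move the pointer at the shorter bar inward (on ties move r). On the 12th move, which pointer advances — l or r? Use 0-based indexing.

l=0 r=18: min(3,1)*18=18 best=18 *, r--
l=0 r=17: min(3,20)*17=51 best=51 *, l++
l=1 r=17: min(16,20)*16=256 best=256 *, l++
l=2 r=17: min(16,20)*15=240 best=256, l++
l=3 r=17: min(18,20)*14=252 best=256, l++
l=4 r=17: min(15,20)*13=195 best=256, l++
l=5 r=17: min(5,20)*12=60 best=256, l++
l=6 r=17: min(10,20)*11=110 best=256, l++
l=7 r=17: min(8,20)*10=80 best=256, l++
l=8 r=17: min(8,20)*9=72 best=256, l++
l=9 r=17: min(10,20)*8=80 best=256, l++
l=10 r=17: min(9,20)*7=63 best=256, l++

l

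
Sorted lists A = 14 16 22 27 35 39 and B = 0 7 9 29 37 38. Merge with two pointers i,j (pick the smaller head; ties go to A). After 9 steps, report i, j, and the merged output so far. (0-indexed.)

i=5, j=4, merged so far=[0, 7, 9, 14, 16, 22, 27, 29, 35]

[i=0,j=0] A[i]=14>B[j]=0 take 0 → j++
[i=0,j=1] A[i]=14>B[j]=7 take 7 → j++
[i=0,j=2] A[i]=14>B[j]=9 take 9 → j++
[i=0,j=3] A[i]=14<=B[j]=29 take 14 → i++
[i=1,j=3] A[i]=16<=B[j]=29 take 16 → i++
[i=2,j=3] A[i]=22<=B[j]=29 take 22 → i++
[i=3,j=3] A[i]=27<=B[j]=29 take 27 → i++
[i=4,j=3] A[i]=35>B[j]=29 take 29 → j++
[i=4,j=4] A[i]=35<=B[j]=37 take 35 → i++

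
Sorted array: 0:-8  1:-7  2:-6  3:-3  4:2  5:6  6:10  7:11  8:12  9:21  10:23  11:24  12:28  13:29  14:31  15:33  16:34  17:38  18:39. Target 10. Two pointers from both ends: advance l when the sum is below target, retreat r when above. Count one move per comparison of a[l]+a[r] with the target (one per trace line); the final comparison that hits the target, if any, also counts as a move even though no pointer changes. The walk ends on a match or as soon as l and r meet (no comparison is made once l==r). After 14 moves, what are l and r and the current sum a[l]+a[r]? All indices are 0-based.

l=0 r=18: -8+39=31 >10, r--
l=0 r=17: -8+38=30 >10, r--
l=0 r=16: -8+34=26 >10, r--
l=0 r=15: -8+33=25 >10, r--
l=0 r=14: -8+31=23 >10, r--
l=0 r=13: -8+29=21 >10, r--
l=0 r=12: -8+28=20 >10, r--
l=0 r=11: -8+24=16 >10, r--
l=0 r=10: -8+23=15 >10, r--
l=0 r=9: -8+21=13 >10, r--
l=0 r=8: -8+12=4 <10, l++
l=1 r=8: -7+12=5 <10, l++
l=2 r=8: -6+12=6 <10, l++
l=3 r=8: -3+12=9 <10, l++

l=4, r=8, sum=14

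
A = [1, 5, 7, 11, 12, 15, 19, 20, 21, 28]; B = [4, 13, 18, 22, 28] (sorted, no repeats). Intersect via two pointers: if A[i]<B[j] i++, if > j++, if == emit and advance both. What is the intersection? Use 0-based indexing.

intersection = [28]

i=0 j=0: 1<4, i++
i=1 j=0: 5>4, j++
i=1 j=1: 5<13, i++
i=2 j=1: 7<13, i++
i=3 j=1: 11<13, i++
i=4 j=1: 12<13, i++
i=5 j=1: 15>13, j++
i=5 j=2: 15<18, i++
i=6 j=2: 19>18, j++
i=6 j=3: 19<22, i++
i=7 j=3: 20<22, i++
i=8 j=3: 21<22, i++
i=9 j=3: 28>22, j++
i=9 j=4: 28==28 emit, i++,j++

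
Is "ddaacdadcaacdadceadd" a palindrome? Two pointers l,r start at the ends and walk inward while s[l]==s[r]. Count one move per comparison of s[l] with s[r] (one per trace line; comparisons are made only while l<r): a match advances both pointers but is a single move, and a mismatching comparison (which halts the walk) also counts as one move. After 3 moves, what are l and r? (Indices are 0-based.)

[0,19] 'd'=='d' → l++,r--
[1,18] 'd'=='d' → l++,r--
[2,17] 'a'=='a' → l++,r--

l=3, r=16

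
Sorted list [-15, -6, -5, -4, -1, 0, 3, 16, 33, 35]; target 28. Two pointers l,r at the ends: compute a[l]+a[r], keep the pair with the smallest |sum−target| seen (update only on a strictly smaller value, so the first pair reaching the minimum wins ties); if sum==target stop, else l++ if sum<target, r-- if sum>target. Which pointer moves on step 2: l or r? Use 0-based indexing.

l=0 r=9: -15+35=20 d=8 *, l++
l=1 r=9: -6+35=29 d=1 *, r--

r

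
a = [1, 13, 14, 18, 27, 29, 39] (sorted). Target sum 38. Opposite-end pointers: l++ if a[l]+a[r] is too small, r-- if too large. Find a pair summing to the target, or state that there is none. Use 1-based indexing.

no pair

[1,7] 1+39=40 >38 → r--
[1,6] 1+29=30 <38 → l++
[2,6] 13+29=42 >38 → r--
[2,5] 13+27=40 >38 → r--
[2,4] 13+18=31 <38 → l++
[3,4] 14+18=32 <38 → l++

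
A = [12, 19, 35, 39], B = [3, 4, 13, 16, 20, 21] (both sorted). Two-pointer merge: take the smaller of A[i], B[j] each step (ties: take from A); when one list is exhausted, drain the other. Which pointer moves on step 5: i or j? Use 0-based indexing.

i=0 j=0: A[i]=12>B[j]=3 take 3, j++
i=0 j=1: A[i]=12>B[j]=4 take 4, j++
i=0 j=2: A[i]=12<=B[j]=13 take 12, i++
i=1 j=2: A[i]=19>B[j]=13 take 13, j++
i=1 j=3: A[i]=19>B[j]=16 take 16, j++

j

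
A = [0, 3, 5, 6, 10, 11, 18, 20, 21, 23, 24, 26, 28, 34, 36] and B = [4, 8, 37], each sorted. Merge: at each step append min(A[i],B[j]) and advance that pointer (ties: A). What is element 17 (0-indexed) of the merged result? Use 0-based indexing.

[i=0,j=0] A[i]=0<=B[j]=4 take 0 → i++
[i=1,j=0] A[i]=3<=B[j]=4 take 3 → i++
[i=2,j=0] A[i]=5>B[j]=4 take 4 → j++
[i=2,j=1] A[i]=5<=B[j]=8 take 5 → i++
[i=3,j=1] A[i]=6<=B[j]=8 take 6 → i++
[i=4,j=1] A[i]=10>B[j]=8 take 8 → j++
[i=4,j=2] A[i]=10<=B[j]=37 take 10 → i++
[i=5,j=2] A[i]=11<=B[j]=37 take 11 → i++
[i=6,j=2] A[i]=18<=B[j]=37 take 18 → i++
[i=7,j=2] A[i]=20<=B[j]=37 take 20 → i++
[i=8,j=2] A[i]=21<=B[j]=37 take 21 → i++
[i=9,j=2] A[i]=23<=B[j]=37 take 23 → i++
[i=10,j=2] A[i]=24<=B[j]=37 take 24 → i++
[i=11,j=2] A[i]=26<=B[j]=37 take 26 → i++
[i=12,j=2] A[i]=28<=B[j]=37 take 28 → i++
[i=13,j=2] A[i]=34<=B[j]=37 take 34 → i++
[i=14,j=2] A[i]=36<=B[j]=37 take 36 → i++
[i=15,j=2] A done, take B[j]=37 → j++

merged[17] = 37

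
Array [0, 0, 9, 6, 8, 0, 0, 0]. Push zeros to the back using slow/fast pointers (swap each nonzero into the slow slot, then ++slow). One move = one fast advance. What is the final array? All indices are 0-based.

[9, 6, 8, 0, 0, 0, 0, 0]

slow=0 fast=0: a[fast]=0, fast++
slow=0 fast=1: a[fast]=0, fast++
slow=0 fast=2: a[fast]=9≠0 swap→a[0]=9, slow++,fast++
slow=1 fast=3: a[fast]=6≠0 swap→a[1]=6, slow++,fast++
slow=2 fast=4: a[fast]=8≠0 swap→a[2]=8, slow++,fast++
slow=3 fast=5: a[fast]=0, fast++
slow=3 fast=6: a[fast]=0, fast++
slow=3 fast=7: a[fast]=0, fast++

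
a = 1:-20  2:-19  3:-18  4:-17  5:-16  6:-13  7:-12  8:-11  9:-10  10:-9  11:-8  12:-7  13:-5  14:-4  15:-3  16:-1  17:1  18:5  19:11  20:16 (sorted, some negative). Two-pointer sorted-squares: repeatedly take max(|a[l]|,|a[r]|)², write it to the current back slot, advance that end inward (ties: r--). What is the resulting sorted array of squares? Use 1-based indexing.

[1,20] |-20|>|16| out[20]=400 → l++
[2,20] |-19|>|16| out[19]=361 → l++
[3,20] |-18|>|16| out[18]=324 → l++
[4,20] |-17|>|16| out[17]=289 → l++
[5,20] |-16|<=|16| out[16]=256 → r--
[5,19] |-16|>|11| out[15]=256 → l++
[6,19] |-13|>|11| out[14]=169 → l++
[7,19] |-12|>|11| out[13]=144 → l++
[8,19] |-11|<=|11| out[12]=121 → r--
[8,18] |-11|>|5| out[11]=121 → l++
[9,18] |-10|>|5| out[10]=100 → l++
[10,18] |-9|>|5| out[9]=81 → l++
[11,18] |-8|>|5| out[8]=64 → l++
[12,18] |-7|>|5| out[7]=49 → l++
[13,18] |-5|<=|5| out[6]=25 → r--
[13,17] |-5|>|1| out[5]=25 → l++
[14,17] |-4|>|1| out[4]=16 → l++
[15,17] |-3|>|1| out[3]=9 → l++
[16,17] |-1|<=|1| out[2]=1 → r--
[16,16] |-1|<=|-1| out[1]=1 → r--

[1, 1, 9, 16, 25, 25, 49, 64, 81, 100, 121, 121, 144, 169, 256, 256, 289, 324, 361, 400]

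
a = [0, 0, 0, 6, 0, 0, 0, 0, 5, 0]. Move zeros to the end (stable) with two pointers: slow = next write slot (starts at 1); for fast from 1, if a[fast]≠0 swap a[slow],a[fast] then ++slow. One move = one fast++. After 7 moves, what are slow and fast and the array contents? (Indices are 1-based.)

slow=2, fast=8, a=[6, 0, 0, 0, 0, 0, 0, 0, 5, 0]

(s=1,f=1) a[fast]=0 → fast++
(s=1,f=2) a[fast]=0 → fast++
(s=1,f=3) a[fast]=0 → fast++
(s=1,f=4) a[fast]=6≠0 swap→a[1]=6 → slow++,fast++
(s=2,f=5) a[fast]=0 → fast++
(s=2,f=6) a[fast]=0 → fast++
(s=2,f=7) a[fast]=0 → fast++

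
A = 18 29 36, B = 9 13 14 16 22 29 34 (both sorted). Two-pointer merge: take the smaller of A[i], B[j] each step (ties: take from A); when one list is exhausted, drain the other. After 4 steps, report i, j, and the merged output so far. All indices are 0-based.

i=0, j=4, merged so far=[9, 13, 14, 16]

[i=0,j=0] A[i]=18>B[j]=9 take 9 → j++
[i=0,j=1] A[i]=18>B[j]=13 take 13 → j++
[i=0,j=2] A[i]=18>B[j]=14 take 14 → j++
[i=0,j=3] A[i]=18>B[j]=16 take 16 → j++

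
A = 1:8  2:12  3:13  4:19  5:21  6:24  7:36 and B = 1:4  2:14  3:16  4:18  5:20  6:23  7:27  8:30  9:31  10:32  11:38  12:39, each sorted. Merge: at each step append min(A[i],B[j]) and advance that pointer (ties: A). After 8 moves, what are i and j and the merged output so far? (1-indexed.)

i=5, j=5, merged so far=[4, 8, 12, 13, 14, 16, 18, 19]

[i=1,j=1] A[i]=8>B[j]=4 take 4 → j++
[i=1,j=2] A[i]=8<=B[j]=14 take 8 → i++
[i=2,j=2] A[i]=12<=B[j]=14 take 12 → i++
[i=3,j=2] A[i]=13<=B[j]=14 take 13 → i++
[i=4,j=2] A[i]=19>B[j]=14 take 14 → j++
[i=4,j=3] A[i]=19>B[j]=16 take 16 → j++
[i=4,j=4] A[i]=19>B[j]=18 take 18 → j++
[i=4,j=5] A[i]=19<=B[j]=20 take 19 → i++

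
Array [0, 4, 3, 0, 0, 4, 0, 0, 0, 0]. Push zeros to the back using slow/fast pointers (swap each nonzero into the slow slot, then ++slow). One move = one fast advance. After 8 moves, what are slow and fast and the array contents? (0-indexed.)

slow=3, fast=8, a=[4, 3, 4, 0, 0, 0, 0, 0, 0, 0]

slow=0 fast=0: a[fast]=0, fast++
slow=0 fast=1: a[fast]=4≠0 swap→a[0]=4, slow++,fast++
slow=1 fast=2: a[fast]=3≠0 swap→a[1]=3, slow++,fast++
slow=2 fast=3: a[fast]=0, fast++
slow=2 fast=4: a[fast]=0, fast++
slow=2 fast=5: a[fast]=4≠0 swap→a[2]=4, slow++,fast++
slow=3 fast=6: a[fast]=0, fast++
slow=3 fast=7: a[fast]=0, fast++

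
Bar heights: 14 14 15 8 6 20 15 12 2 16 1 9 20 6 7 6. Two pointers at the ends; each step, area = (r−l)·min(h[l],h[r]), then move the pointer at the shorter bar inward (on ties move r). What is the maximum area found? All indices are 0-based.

[0,15] min(14,6)*15=90 best=90 * → r--
[0,14] min(14,7)*14=98 best=98 * → r--
[0,13] min(14,6)*13=78 best=98 → r--
[0,12] min(14,20)*12=168 best=168 * → l++
[1,12] min(14,20)*11=154 best=168 → l++
[2,12] min(15,20)*10=150 best=168 → l++
[3,12] min(8,20)*9=72 best=168 → l++
[4,12] min(6,20)*8=48 best=168 → l++
[5,12] min(20,20)*7=140 best=168 → r--
[5,11] min(20,9)*6=54 best=168 → r--
[5,10] min(20,1)*5=5 best=168 → r--
[5,9] min(20,16)*4=64 best=168 → r--
[5,8] min(20,2)*3=6 best=168 → r--
[5,7] min(20,12)*2=24 best=168 → r--
[5,6] min(20,15)*1=15 best=168 → r--

max area = 168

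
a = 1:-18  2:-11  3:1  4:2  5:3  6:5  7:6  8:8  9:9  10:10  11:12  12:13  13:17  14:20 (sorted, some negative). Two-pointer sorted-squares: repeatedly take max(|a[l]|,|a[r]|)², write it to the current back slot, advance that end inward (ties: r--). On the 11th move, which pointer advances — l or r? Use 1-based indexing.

r

l=1 r=14: |-18|<=|20| out[14]=400, r--
l=1 r=13: |-18|>|17| out[13]=324, l++
l=2 r=13: |-11|<=|17| out[12]=289, r--
l=2 r=12: |-11|<=|13| out[11]=169, r--
l=2 r=11: |-11|<=|12| out[10]=144, r--
l=2 r=10: |-11|>|10| out[9]=121, l++
l=3 r=10: |1|<=|10| out[8]=100, r--
l=3 r=9: |1|<=|9| out[7]=81, r--
l=3 r=8: |1|<=|8| out[6]=64, r--
l=3 r=7: |1|<=|6| out[5]=36, r--
l=3 r=6: |1|<=|5| out[4]=25, r--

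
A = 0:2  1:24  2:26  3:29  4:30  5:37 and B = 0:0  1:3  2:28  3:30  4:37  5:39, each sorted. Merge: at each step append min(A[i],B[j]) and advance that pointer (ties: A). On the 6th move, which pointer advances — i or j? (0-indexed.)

j

[i=0,j=0] A[i]=2>B[j]=0 take 0 → j++
[i=0,j=1] A[i]=2<=B[j]=3 take 2 → i++
[i=1,j=1] A[i]=24>B[j]=3 take 3 → j++
[i=1,j=2] A[i]=24<=B[j]=28 take 24 → i++
[i=2,j=2] A[i]=26<=B[j]=28 take 26 → i++
[i=3,j=2] A[i]=29>B[j]=28 take 28 → j++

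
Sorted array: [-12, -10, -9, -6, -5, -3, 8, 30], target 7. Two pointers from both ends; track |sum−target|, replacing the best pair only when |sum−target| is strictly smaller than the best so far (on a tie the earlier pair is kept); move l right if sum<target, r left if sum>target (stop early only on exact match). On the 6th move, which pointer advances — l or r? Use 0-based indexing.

l

[0,7] -12+30=18 d=11 * → r--
[0,6] -12+8=-4 d=11 → l++
[1,6] -10+8=-2 d=9 * → l++
[2,6] -9+8=-1 d=8 * → l++
[3,6] -6+8=2 d=5 * → l++
[4,6] -5+8=3 d=4 * → l++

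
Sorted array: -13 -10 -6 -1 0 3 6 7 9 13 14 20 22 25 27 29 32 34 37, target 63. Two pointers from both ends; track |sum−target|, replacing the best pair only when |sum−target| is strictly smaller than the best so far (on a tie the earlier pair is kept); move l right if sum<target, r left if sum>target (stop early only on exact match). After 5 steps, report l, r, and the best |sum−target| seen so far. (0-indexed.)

l=5, r=18, best |Δ|=26

l=0 r=18: -13+37=24 d=39 *, l++
l=1 r=18: -10+37=27 d=36 *, l++
l=2 r=18: -6+37=31 d=32 *, l++
l=3 r=18: -1+37=36 d=27 *, l++
l=4 r=18: 0+37=37 d=26 *, l++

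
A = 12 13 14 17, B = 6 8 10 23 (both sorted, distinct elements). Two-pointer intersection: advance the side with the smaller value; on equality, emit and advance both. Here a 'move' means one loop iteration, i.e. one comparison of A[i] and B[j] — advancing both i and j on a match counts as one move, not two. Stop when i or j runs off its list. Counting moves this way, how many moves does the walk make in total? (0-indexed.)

7 moves

i=0 j=0: 12>6, j++
i=0 j=1: 12>8, j++
i=0 j=2: 12>10, j++
i=0 j=3: 12<23, i++
i=1 j=3: 13<23, i++
i=2 j=3: 14<23, i++
i=3 j=3: 17<23, i++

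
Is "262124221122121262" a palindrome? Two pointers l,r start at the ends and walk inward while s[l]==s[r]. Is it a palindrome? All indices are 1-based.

[1,18] '2'=='2' → l++,r--
[2,17] '6'=='6' → l++,r--
[3,16] '2'=='2' → l++,r--
[4,15] '1'=='1' → l++,r--
[5,14] '2'=='2' → l++,r--
[6,13] '4'!='1' → stop

not a palindrome (mismatch at 6,13)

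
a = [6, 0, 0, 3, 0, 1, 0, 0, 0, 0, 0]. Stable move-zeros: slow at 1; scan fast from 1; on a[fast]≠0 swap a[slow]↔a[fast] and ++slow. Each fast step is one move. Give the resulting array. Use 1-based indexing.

(s=1,f=1) a[fast]=6≠0 swap→a[1]=6 → slow++,fast++
(s=2,f=2) a[fast]=0 → fast++
(s=2,f=3) a[fast]=0 → fast++
(s=2,f=4) a[fast]=3≠0 swap→a[2]=3 → slow++,fast++
(s=3,f=5) a[fast]=0 → fast++
(s=3,f=6) a[fast]=1≠0 swap→a[3]=1 → slow++,fast++
(s=4,f=7) a[fast]=0 → fast++
(s=4,f=8) a[fast]=0 → fast++
(s=4,f=9) a[fast]=0 → fast++
(s=4,f=10) a[fast]=0 → fast++
(s=4,f=11) a[fast]=0 → fast++

[6, 3, 1, 0, 0, 0, 0, 0, 0, 0, 0]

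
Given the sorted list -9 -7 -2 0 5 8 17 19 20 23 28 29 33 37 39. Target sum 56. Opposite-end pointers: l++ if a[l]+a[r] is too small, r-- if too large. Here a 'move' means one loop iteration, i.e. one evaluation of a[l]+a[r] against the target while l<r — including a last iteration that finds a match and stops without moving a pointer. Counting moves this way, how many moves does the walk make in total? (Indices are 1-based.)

[1,15] -9+39=30 <56 → l++
[2,15] -7+39=32 <56 → l++
[3,15] -2+39=37 <56 → l++
[4,15] 0+39=39 <56 → l++
[5,15] 5+39=44 <56 → l++
[6,15] 8+39=47 <56 → l++
[7,15] 17+39=56 → found

7 moves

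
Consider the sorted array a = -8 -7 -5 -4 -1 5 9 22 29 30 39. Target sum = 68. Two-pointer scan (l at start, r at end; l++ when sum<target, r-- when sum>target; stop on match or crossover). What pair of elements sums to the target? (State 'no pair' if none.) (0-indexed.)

l=0 r=10: -8+39=31 <68, l++
l=1 r=10: -7+39=32 <68, l++
l=2 r=10: -5+39=34 <68, l++
l=3 r=10: -4+39=35 <68, l++
l=4 r=10: -1+39=38 <68, l++
l=5 r=10: 5+39=44 <68, l++
l=6 r=10: 9+39=48 <68, l++
l=7 r=10: 22+39=61 <68, l++
l=8 r=10: 29+39=68, found

(29, 39)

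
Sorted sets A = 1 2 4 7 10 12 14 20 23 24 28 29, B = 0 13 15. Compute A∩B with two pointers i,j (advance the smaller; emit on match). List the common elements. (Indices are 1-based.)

[i=1,j=1] 1>0 → j++
[i=1,j=2] 1<13 → i++
[i=2,j=2] 2<13 → i++
[i=3,j=2] 4<13 → i++
[i=4,j=2] 7<13 → i++
[i=5,j=2] 10<13 → i++
[i=6,j=2] 12<13 → i++
[i=7,j=2] 14>13 → j++
[i=7,j=3] 14<15 → i++
[i=8,j=3] 20>15 → j++

intersection = []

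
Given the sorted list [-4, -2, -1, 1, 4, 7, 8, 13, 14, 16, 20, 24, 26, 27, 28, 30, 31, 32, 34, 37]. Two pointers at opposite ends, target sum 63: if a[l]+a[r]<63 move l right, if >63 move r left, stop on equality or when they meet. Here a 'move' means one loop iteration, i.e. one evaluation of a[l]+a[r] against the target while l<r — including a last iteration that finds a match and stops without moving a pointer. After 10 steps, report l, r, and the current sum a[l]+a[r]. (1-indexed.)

l=11, r=20, sum=57

l=1 r=20: -4+37=33 <63, l++
l=2 r=20: -2+37=35 <63, l++
l=3 r=20: -1+37=36 <63, l++
l=4 r=20: 1+37=38 <63, l++
l=5 r=20: 4+37=41 <63, l++
l=6 r=20: 7+37=44 <63, l++
l=7 r=20: 8+37=45 <63, l++
l=8 r=20: 13+37=50 <63, l++
l=9 r=20: 14+37=51 <63, l++
l=10 r=20: 16+37=53 <63, l++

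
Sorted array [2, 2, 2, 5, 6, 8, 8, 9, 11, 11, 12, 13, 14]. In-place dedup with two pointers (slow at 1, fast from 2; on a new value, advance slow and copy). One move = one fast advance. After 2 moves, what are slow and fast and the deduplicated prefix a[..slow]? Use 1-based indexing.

slow=1, fast=4, prefix=[2]

(s=1,f=2) a[fast]=2=a[slow] dup → fast++
(s=1,f=3) a[fast]=2=a[slow] dup → fast++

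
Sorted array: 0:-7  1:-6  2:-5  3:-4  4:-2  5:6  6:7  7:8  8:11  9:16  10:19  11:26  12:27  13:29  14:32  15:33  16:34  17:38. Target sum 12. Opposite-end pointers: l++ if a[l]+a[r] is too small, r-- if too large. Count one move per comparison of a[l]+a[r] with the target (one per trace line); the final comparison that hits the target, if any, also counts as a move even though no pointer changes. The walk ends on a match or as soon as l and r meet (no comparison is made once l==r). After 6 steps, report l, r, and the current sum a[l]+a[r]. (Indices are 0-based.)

l=0, r=11, sum=19

l=0 r=17: -7+38=31 >12, r--
l=0 r=16: -7+34=27 >12, r--
l=0 r=15: -7+33=26 >12, r--
l=0 r=14: -7+32=25 >12, r--
l=0 r=13: -7+29=22 >12, r--
l=0 r=12: -7+27=20 >12, r--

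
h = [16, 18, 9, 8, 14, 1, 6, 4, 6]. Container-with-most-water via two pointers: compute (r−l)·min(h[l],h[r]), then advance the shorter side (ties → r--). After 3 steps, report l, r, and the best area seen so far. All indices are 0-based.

l=0, r=5, best area=48

l=0 r=8: min(16,6)*8=48 best=48 *, r--
l=0 r=7: min(16,4)*7=28 best=48, r--
l=0 r=6: min(16,6)*6=36 best=48, r--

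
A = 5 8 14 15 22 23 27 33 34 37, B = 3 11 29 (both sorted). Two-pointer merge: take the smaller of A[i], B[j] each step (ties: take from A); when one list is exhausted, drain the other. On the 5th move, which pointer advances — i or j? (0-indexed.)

[i=0,j=0] A[i]=5>B[j]=3 take 3 → j++
[i=0,j=1] A[i]=5<=B[j]=11 take 5 → i++
[i=1,j=1] A[i]=8<=B[j]=11 take 8 → i++
[i=2,j=1] A[i]=14>B[j]=11 take 11 → j++
[i=2,j=2] A[i]=14<=B[j]=29 take 14 → i++

i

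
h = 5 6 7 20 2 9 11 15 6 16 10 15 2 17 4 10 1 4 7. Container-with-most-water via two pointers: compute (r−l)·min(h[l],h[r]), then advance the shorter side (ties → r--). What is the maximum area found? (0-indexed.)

max area = 170

[0,18] min(5,7)*18=90 best=90 * → l++
[1,18] min(6,7)*17=102 best=102 * → l++
[2,18] min(7,7)*16=112 best=112 * → r--
[2,17] min(7,4)*15=60 best=112 → r--
[2,16] min(7,1)*14=14 best=112 → r--
[2,15] min(7,10)*13=91 best=112 → l++
[3,15] min(20,10)*12=120 best=120 * → r--
[3,14] min(20,4)*11=44 best=120 → r--
[3,13] min(20,17)*10=170 best=170 * → r--
[3,12] min(20,2)*9=18 best=170 → r--
[3,11] min(20,15)*8=120 best=170 → r--
[3,10] min(20,10)*7=70 best=170 → r--
[3,9] min(20,16)*6=96 best=170 → r--
[3,8] min(20,6)*5=30 best=170 → r--
[3,7] min(20,15)*4=60 best=170 → r--
[3,6] min(20,11)*3=33 best=170 → r--
[3,5] min(20,9)*2=18 best=170 → r--
[3,4] min(20,2)*1=2 best=170 → r--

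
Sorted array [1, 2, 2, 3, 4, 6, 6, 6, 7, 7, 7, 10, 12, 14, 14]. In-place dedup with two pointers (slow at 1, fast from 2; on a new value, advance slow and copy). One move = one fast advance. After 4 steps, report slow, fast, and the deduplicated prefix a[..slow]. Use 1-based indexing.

(s=1,f=2) a[fast]=2≠a[slow]=1 write a[2]=2 → slow++,fast++
(s=2,f=3) a[fast]=2=a[slow] dup → fast++
(s=2,f=4) a[fast]=3≠a[slow]=2 write a[3]=3 → slow++,fast++
(s=3,f=5) a[fast]=4≠a[slow]=3 write a[4]=4 → slow++,fast++

slow=4, fast=6, prefix=[1, 2, 3, 4]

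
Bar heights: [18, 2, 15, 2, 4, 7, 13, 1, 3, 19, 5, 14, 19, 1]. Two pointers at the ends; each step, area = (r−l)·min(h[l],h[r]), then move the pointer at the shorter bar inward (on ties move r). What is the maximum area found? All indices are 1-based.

[1,14] min(18,1)*13=13 best=13 * → r--
[1,13] min(18,19)*12=216 best=216 * → l++
[2,13] min(2,19)*11=22 best=216 → l++
[3,13] min(15,19)*10=150 best=216 → l++
[4,13] min(2,19)*9=18 best=216 → l++
[5,13] min(4,19)*8=32 best=216 → l++
[6,13] min(7,19)*7=49 best=216 → l++
[7,13] min(13,19)*6=78 best=216 → l++
[8,13] min(1,19)*5=5 best=216 → l++
[9,13] min(3,19)*4=12 best=216 → l++
[10,13] min(19,19)*3=57 best=216 → r--
[10,12] min(19,14)*2=28 best=216 → r--
[10,11] min(19,5)*1=5 best=216 → r--

max area = 216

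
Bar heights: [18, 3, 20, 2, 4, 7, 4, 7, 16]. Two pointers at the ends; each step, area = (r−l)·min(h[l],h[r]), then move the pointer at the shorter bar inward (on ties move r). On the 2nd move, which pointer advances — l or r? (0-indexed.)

r

l=0 r=8: min(18,16)*8=128 best=128 *, r--
l=0 r=7: min(18,7)*7=49 best=128, r--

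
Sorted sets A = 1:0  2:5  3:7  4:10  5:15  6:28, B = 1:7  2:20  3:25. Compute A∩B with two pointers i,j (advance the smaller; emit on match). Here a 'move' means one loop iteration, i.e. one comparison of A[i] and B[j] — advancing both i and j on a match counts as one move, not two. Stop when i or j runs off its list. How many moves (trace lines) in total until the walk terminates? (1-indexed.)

[i=1,j=1] 0<7 → i++
[i=2,j=1] 5<7 → i++
[i=3,j=1] 7==7 emit → i++,j++
[i=4,j=2] 10<20 → i++
[i=5,j=2] 15<20 → i++
[i=6,j=2] 28>20 → j++
[i=6,j=3] 28>25 → j++

7 moves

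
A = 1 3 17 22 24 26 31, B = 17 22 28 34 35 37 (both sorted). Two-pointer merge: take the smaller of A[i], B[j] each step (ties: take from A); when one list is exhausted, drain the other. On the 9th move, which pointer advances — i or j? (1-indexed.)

j

i=1 j=1: A[i]=1<=B[j]=17 take 1, i++
i=2 j=1: A[i]=3<=B[j]=17 take 3, i++
i=3 j=1: A[i]=17<=B[j]=17 take 17, i++
i=4 j=1: A[i]=22>B[j]=17 take 17, j++
i=4 j=2: A[i]=22<=B[j]=22 take 22, i++
i=5 j=2: A[i]=24>B[j]=22 take 22, j++
i=5 j=3: A[i]=24<=B[j]=28 take 24, i++
i=6 j=3: A[i]=26<=B[j]=28 take 26, i++
i=7 j=3: A[i]=31>B[j]=28 take 28, j++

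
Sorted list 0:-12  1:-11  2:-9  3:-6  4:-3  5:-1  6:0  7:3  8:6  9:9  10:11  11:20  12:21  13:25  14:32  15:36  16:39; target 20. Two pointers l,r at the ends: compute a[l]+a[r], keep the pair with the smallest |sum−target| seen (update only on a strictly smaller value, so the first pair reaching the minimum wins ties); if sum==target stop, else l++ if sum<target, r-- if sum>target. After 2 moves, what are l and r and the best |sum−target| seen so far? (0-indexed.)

l=0 r=16: -12+39=27 d=7 *, r--
l=0 r=15: -12+36=24 d=4 *, r--

l=0, r=14, best |Δ|=4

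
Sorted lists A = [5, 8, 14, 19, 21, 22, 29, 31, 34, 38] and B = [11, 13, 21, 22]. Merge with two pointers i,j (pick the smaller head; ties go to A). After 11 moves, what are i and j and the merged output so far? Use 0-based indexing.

i=7, j=4, merged so far=[5, 8, 11, 13, 14, 19, 21, 21, 22, 22, 29]

[i=0,j=0] A[i]=5<=B[j]=11 take 5 → i++
[i=1,j=0] A[i]=8<=B[j]=11 take 8 → i++
[i=2,j=0] A[i]=14>B[j]=11 take 11 → j++
[i=2,j=1] A[i]=14>B[j]=13 take 13 → j++
[i=2,j=2] A[i]=14<=B[j]=21 take 14 → i++
[i=3,j=2] A[i]=19<=B[j]=21 take 19 → i++
[i=4,j=2] A[i]=21<=B[j]=21 take 21 → i++
[i=5,j=2] A[i]=22>B[j]=21 take 21 → j++
[i=5,j=3] A[i]=22<=B[j]=22 take 22 → i++
[i=6,j=3] A[i]=29>B[j]=22 take 22 → j++
[i=6,j=4] B done, take A[i]=29 → i++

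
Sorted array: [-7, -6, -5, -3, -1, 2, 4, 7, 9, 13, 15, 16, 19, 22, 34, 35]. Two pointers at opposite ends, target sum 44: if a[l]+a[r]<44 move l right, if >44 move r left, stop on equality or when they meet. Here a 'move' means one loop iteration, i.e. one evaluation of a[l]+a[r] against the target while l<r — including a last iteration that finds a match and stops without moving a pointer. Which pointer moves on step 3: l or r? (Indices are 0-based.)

l

l=0 r=15: -7+35=28 <44, l++
l=1 r=15: -6+35=29 <44, l++
l=2 r=15: -5+35=30 <44, l++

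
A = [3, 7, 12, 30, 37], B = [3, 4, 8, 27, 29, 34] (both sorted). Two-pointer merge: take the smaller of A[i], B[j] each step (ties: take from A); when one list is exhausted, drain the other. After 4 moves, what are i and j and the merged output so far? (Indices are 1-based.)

i=1 j=1: A[i]=3<=B[j]=3 take 3, i++
i=2 j=1: A[i]=7>B[j]=3 take 3, j++
i=2 j=2: A[i]=7>B[j]=4 take 4, j++
i=2 j=3: A[i]=7<=B[j]=8 take 7, i++

i=3, j=3, merged so far=[3, 3, 4, 7]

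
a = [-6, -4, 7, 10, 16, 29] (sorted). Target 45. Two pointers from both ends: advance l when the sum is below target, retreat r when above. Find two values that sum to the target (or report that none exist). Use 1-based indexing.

(16, 29)

[1,6] -6+29=23 <45 → l++
[2,6] -4+29=25 <45 → l++
[3,6] 7+29=36 <45 → l++
[4,6] 10+29=39 <45 → l++
[5,6] 16+29=45 → found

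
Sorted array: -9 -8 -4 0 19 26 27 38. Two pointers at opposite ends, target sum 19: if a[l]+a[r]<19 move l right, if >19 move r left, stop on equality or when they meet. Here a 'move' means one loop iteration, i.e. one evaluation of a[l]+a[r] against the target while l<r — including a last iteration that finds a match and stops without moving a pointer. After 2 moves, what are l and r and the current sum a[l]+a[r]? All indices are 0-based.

[0,7] -9+38=29 >19 → r--
[0,6] -9+27=18 <19 → l++

l=1, r=6, sum=19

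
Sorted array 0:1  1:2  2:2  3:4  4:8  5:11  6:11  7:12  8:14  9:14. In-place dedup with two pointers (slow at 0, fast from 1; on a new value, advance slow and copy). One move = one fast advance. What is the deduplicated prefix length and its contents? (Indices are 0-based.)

(s=0,f=1) a[fast]=2≠a[slow]=1 write a[1]=2 → slow++,fast++
(s=1,f=2) a[fast]=2=a[slow] dup → fast++
(s=1,f=3) a[fast]=4≠a[slow]=2 write a[2]=4 → slow++,fast++
(s=2,f=4) a[fast]=8≠a[slow]=4 write a[3]=8 → slow++,fast++
(s=3,f=5) a[fast]=11≠a[slow]=8 write a[4]=11 → slow++,fast++
(s=4,f=6) a[fast]=11=a[slow] dup → fast++
(s=4,f=7) a[fast]=12≠a[slow]=11 write a[5]=12 → slow++,fast++
(s=5,f=8) a[fast]=14≠a[slow]=12 write a[6]=14 → slow++,fast++
(s=6,f=9) a[fast]=14=a[slow] dup → fast++

length 7; prefix = [1, 2, 4, 8, 11, 12, 14]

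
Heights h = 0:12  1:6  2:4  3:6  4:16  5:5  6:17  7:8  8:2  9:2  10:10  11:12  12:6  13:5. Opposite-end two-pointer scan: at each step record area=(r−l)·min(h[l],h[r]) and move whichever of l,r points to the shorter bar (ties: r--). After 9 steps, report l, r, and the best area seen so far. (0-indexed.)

l=2, r=6, best area=132

l=0 r=13: min(12,5)*13=65 best=65 *, r--
l=0 r=12: min(12,6)*12=72 best=72 *, r--
l=0 r=11: min(12,12)*11=132 best=132 *, r--
l=0 r=10: min(12,10)*10=100 best=132, r--
l=0 r=9: min(12,2)*9=18 best=132, r--
l=0 r=8: min(12,2)*8=16 best=132, r--
l=0 r=7: min(12,8)*7=56 best=132, r--
l=0 r=6: min(12,17)*6=72 best=132, l++
l=1 r=6: min(6,17)*5=30 best=132, l++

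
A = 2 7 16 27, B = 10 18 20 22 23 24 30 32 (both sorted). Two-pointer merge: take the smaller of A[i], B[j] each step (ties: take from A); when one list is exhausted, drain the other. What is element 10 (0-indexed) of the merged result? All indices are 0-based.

merged[10] = 30

[i=0,j=0] A[i]=2<=B[j]=10 take 2 → i++
[i=1,j=0] A[i]=7<=B[j]=10 take 7 → i++
[i=2,j=0] A[i]=16>B[j]=10 take 10 → j++
[i=2,j=1] A[i]=16<=B[j]=18 take 16 → i++
[i=3,j=1] A[i]=27>B[j]=18 take 18 → j++
[i=3,j=2] A[i]=27>B[j]=20 take 20 → j++
[i=3,j=3] A[i]=27>B[j]=22 take 22 → j++
[i=3,j=4] A[i]=27>B[j]=23 take 23 → j++
[i=3,j=5] A[i]=27>B[j]=24 take 24 → j++
[i=3,j=6] A[i]=27<=B[j]=30 take 27 → i++
[i=4,j=6] A done, take B[j]=30 → j++
[i=4,j=7] A done, take B[j]=32 → j++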